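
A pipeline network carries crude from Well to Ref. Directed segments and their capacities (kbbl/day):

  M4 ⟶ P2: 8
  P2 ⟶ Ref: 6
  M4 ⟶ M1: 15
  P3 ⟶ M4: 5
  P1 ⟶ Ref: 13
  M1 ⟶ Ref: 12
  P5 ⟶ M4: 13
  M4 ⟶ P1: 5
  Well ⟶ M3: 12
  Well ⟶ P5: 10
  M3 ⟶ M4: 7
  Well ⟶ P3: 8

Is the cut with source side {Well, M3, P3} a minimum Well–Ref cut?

Yes — it is a minimum cut (capacity 22).

Given cut capacity: 10 + 7 + 5 = 22.
Augment Well→M3→M4→P2→Ref: bottleneck 6, flow now 6.
Augment Well→M3→M4→P1→Ref: bottleneck 1, flow now 7.
Augment Well→P3→M4→P1→Ref: bottleneck 4, flow now 11.
Augment Well→P3→M4→M1→Ref: bottleneck 1, flow now 12.
Augment Well→P5→M4→M1→Ref: bottleneck 10, flow now 22.
No augmenting path remains; maximum flow = 22.
Cut capacity 22 equals the max flow, so it is a minimum cut.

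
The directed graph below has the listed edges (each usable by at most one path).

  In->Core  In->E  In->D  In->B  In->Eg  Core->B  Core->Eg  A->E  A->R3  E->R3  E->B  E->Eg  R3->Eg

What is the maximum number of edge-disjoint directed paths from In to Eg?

3

Assign every edge capacity 1; by Menger, the answer equals the max flow.
Path In→Eg (+1); total 1.
Path In→Core→Eg (+1); total 2.
Path In→E→Eg (+1); total 3.
No residual In→Eg path; max flow = 3.
Certifying cut of size 3: {In→Core, In→E, In→Eg}.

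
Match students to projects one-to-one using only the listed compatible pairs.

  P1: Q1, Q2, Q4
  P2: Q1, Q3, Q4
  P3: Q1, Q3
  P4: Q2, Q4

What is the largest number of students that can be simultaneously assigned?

Unit-capacity flow: source→left, listed edges, right→sink; max matching = max flow.
Augmenting path P1→Q1 (+1); matched 1.
Augmenting path P2→Q3 (+1); matched 2.
Augmenting path P4→Q2 (+1); matched 3.
Augmenting path P3→Q1→P1→Q4 (+1); matched 4.
No augmenting path remains; maximum matching = 4.
König certificate: {P1, P2, P3, P4} is a vertex cover of size 4 (every listed pair touches it), so no matching can be larger.

4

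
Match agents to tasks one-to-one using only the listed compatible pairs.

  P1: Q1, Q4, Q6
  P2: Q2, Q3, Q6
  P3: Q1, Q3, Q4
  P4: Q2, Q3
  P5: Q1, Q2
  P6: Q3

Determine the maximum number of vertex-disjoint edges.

Unit-capacity flow: source→left, listed edges, right→sink; max matching = max flow.
Augmenting path P1→Q1 (+1); matched 1.
Augmenting path P2→Q2 (+1); matched 2.
Augmenting path P3→Q3 (+1); matched 3.
Augmenting path P4→Q2→P2→Q6 (+1); matched 4.
Augmenting path P5→Q1→P1→Q4 (+1); matched 5.
No augmenting path remains; maximum matching = 5.
König certificate: {Q1, Q2, Q3, Q4, Q6} is a vertex cover of size 5 (every listed pair touches it), so no matching can be larger.

5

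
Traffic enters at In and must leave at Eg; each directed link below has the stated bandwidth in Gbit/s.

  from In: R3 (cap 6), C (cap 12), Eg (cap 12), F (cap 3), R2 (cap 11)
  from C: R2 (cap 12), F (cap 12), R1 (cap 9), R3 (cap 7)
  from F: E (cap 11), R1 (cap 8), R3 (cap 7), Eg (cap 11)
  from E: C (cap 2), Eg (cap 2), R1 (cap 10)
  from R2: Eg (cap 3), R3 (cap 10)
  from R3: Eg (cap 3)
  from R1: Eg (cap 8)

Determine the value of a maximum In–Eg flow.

Augment In→Eg: bottleneck 12, flow now 12.
Augment In→F→Eg: bottleneck 3, flow now 15.
Augment In→R2→Eg: bottleneck 3, flow now 18.
Augment In→R3→Eg: bottleneck 3, flow now 21.
Augment In→C→F→Eg: bottleneck 8, flow now 29.
Augment In→C→R1→Eg: bottleneck 4, flow now 33.
No augmenting path remains; maximum flow = 33.
In the residual graph, reachable from In: {In, R2, R3}.
Min-cut edges: In→C (12), In→F (3), In→Eg (12), R2→Eg (3), R3→Eg (3); capacity 12 + 3 + 12 + 3 + 3 = 33.
This cut is saturated, so no flow can exceed 33.

33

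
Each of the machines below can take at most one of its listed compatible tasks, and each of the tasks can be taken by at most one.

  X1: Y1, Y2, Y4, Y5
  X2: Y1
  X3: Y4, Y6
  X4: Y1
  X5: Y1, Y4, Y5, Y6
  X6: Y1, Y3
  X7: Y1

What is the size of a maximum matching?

5

Unit-capacity flow: source→left, listed edges, right→sink; max matching = max flow.
Augmenting path X1→Y1 (+1); matched 1.
Augmenting path X3→Y4 (+1); matched 2.
Augmenting path X5→Y5 (+1); matched 3.
Augmenting path X6→Y3 (+1); matched 4.
Augmenting path X2→Y1→X1→Y2 (+1); matched 5.
No augmenting path remains; maximum matching = 5.
König certificate: {X1, X3, X5, X6, Y1} is a vertex cover of size 5 (every listed pair touches it), so no matching can be larger.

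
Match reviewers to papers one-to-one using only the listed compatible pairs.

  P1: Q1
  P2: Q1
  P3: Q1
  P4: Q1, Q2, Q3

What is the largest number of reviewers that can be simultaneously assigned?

Unit-capacity flow: source→left, listed edges, right→sink; max matching = max flow.
Augmenting path P1→Q1 (+1); matched 1.
Augmenting path P4→Q2 (+1); matched 2.
No augmenting path remains; maximum matching = 2.
König certificate: {P4, Q1} is a vertex cover of size 2 (every listed pair touches it), so no matching can be larger.

2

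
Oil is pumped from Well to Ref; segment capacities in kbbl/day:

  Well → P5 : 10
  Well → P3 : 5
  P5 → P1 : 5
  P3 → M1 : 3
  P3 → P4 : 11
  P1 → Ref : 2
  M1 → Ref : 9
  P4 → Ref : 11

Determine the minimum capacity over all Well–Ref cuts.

Augment Well→P5→P1→Ref: bottleneck 2, flow now 2.
Augment Well→P3→M1→Ref: bottleneck 3, flow now 5.
Augment Well→P3→P4→Ref: bottleneck 2, flow now 7.
No augmenting path remains; maximum flow = 7.
By max-flow min-cut, the minimum cut capacity equals the max flow.
In the residual graph, reachable from Well: {Well, P5, P1}.
Min-cut edges: Well→P3 (5), P1→Ref (2); capacity 5 + 2 = 7.

7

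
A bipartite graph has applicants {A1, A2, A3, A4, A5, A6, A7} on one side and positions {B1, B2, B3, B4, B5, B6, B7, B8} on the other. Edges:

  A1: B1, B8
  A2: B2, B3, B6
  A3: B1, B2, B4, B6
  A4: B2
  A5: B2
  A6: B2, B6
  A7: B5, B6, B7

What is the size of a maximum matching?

6

Unit-capacity flow: source→left, listed edges, right→sink; max matching = max flow.
Augmenting path A1→B1 (+1); matched 1.
Augmenting path A2→B2 (+1); matched 2.
Augmenting path A3→B4 (+1); matched 3.
Augmenting path A6→B6 (+1); matched 4.
Augmenting path A7→B5 (+1); matched 5.
Augmenting path A4→B2→A2→B3 (+1); matched 6.
No augmenting path remains; maximum matching = 6.
König certificate: {A1, A2, A3, A6, A7, B2} is a vertex cover of size 6 (every listed pair touches it), so no matching can be larger.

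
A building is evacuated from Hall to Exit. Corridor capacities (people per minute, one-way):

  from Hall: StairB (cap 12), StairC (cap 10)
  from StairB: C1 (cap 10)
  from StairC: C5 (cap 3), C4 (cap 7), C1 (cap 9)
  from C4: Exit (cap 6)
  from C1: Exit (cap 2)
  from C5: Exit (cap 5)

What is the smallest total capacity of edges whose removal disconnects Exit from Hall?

Augment Hall→StairB→C1→Exit: bottleneck 2, flow now 2.
Augment Hall→StairC→C4→Exit: bottleneck 6, flow now 8.
Augment Hall→StairC→C5→Exit: bottleneck 3, flow now 11.
No augmenting path remains; maximum flow = 11.
By max-flow min-cut, the minimum cut capacity equals the max flow.
In the residual graph, reachable from Hall: {Hall, StairB, StairC, C4, C1}.
Min-cut edges: StairC→C5 (3), C4→Exit (6), C1→Exit (2); capacity 3 + 6 + 2 = 11.

11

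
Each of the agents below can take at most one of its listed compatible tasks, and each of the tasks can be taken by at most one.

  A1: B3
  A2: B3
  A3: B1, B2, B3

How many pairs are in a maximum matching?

Unit-capacity flow: source→left, listed edges, right→sink; max matching = max flow.
Augmenting path A1→B3 (+1); matched 1.
Augmenting path A3→B1 (+1); matched 2.
No augmenting path remains; maximum matching = 2.
König certificate: {A3, B3} is a vertex cover of size 2 (every listed pair touches it), so no matching can be larger.

2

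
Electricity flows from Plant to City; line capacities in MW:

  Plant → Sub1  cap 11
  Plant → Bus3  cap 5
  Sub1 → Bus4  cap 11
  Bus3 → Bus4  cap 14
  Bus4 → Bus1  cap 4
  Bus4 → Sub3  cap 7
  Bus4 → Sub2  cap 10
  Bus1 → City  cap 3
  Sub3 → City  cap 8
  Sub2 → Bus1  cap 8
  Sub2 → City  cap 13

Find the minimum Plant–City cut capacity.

16

Augment Plant→Sub1→Bus4→Bus1→City: bottleneck 3, flow now 3.
Augment Plant→Sub1→Bus4→Sub3→City: bottleneck 7, flow now 10.
Augment Plant→Sub1→Bus4→Sub2→City: bottleneck 1, flow now 11.
Augment Plant→Bus3→Bus4→Sub2→City: bottleneck 5, flow now 16.
No augmenting path remains; maximum flow = 16.
By max-flow min-cut, the minimum cut capacity equals the max flow.
In the residual graph, reachable from Plant: {Plant}.
Min-cut edges: Plant→Sub1 (11), Plant→Bus3 (5); capacity 11 + 5 = 16.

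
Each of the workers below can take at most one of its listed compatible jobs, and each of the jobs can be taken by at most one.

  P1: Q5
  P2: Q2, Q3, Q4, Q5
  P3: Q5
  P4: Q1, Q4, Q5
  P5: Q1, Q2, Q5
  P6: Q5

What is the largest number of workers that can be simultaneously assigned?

4

Unit-capacity flow: source→left, listed edges, right→sink; max matching = max flow.
Augmenting path P1→Q5 (+1); matched 1.
Augmenting path P2→Q2 (+1); matched 2.
Augmenting path P4→Q1 (+1); matched 3.
Augmenting path P5→Q1→P4→Q4 (+1); matched 4.
No augmenting path remains; maximum matching = 4.
König certificate: {P2, P4, P5, Q5} is a vertex cover of size 4 (every listed pair touches it), so no matching can be larger.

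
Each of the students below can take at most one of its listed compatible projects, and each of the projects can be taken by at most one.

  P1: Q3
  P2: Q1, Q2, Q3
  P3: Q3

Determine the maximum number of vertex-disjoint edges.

2

Unit-capacity flow: source→left, listed edges, right→sink; max matching = max flow.
Augmenting path P1→Q3 (+1); matched 1.
Augmenting path P2→Q1 (+1); matched 2.
No augmenting path remains; maximum matching = 2.
König certificate: {P2, Q3} is a vertex cover of size 2 (every listed pair touches it), so no matching can be larger.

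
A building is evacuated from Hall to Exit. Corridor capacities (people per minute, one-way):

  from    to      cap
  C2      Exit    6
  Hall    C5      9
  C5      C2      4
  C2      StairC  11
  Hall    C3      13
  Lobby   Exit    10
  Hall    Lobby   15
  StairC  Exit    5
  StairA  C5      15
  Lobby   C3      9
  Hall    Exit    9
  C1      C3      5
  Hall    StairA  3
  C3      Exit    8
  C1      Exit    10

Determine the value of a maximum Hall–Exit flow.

31

Augment Hall→Exit: bottleneck 9, flow now 9.
Augment Hall→Lobby→Exit: bottleneck 10, flow now 19.
Augment Hall→C3→Exit: bottleneck 8, flow now 27.
Augment Hall→C5→C2→Exit: bottleneck 4, flow now 31.
No augmenting path remains; maximum flow = 31.
In the residual graph, reachable from Hall: {Hall, Lobby, StairA, C5, C3}.
Min-cut edges: Hall→Exit (9), Lobby→Exit (10), C5→C2 (4), C3→Exit (8); capacity 9 + 10 + 4 + 8 = 31.
This cut is saturated, so no flow can exceed 31.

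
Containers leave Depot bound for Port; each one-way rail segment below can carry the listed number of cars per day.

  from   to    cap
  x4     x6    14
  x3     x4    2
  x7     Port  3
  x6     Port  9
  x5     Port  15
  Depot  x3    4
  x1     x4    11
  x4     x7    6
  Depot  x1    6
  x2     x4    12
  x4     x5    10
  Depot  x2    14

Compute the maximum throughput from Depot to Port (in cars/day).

20

Augment Depot→x1→x4→x5→Port: bottleneck 6, flow now 6.
Augment Depot→x2→x4→x5→Port: bottleneck 4, flow now 10.
Augment Depot→x2→x4→x6→Port: bottleneck 8, flow now 18.
Augment Depot→x3→x4→x6→Port: bottleneck 1, flow now 19.
Augment Depot→x3→x4→x7→Port: bottleneck 1, flow now 20.
No augmenting path remains; maximum flow = 20.
In the residual graph, reachable from Depot: {Depot, x2, x3}.
Min-cut edges: Depot→x1 (6), x2→x4 (12), x3→x4 (2); capacity 6 + 12 + 2 = 20.
This cut is saturated, so no flow can exceed 20.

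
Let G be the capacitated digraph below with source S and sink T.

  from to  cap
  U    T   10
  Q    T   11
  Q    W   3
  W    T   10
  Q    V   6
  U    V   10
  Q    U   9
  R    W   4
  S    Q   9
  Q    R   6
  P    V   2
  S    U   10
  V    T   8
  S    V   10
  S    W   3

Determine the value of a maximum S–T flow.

30

Augment S→Q→T: bottleneck 9, flow now 9.
Augment S→U→T: bottleneck 10, flow now 19.
Augment S→V→T: bottleneck 8, flow now 27.
Augment S→W→T: bottleneck 3, flow now 30.
No augmenting path remains; maximum flow = 30.
In the residual graph, reachable from S: {S, V}.
Min-cut edges: S→Q (9), S→U (10), S→W (3), V→T (8); capacity 9 + 10 + 3 + 8 = 30.
This cut is saturated, so no flow can exceed 30.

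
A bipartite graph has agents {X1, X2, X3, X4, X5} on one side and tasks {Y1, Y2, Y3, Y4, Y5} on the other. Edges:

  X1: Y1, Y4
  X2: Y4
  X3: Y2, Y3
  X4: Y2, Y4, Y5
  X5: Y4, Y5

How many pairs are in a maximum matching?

Unit-capacity flow: source→left, listed edges, right→sink; max matching = max flow.
Augmenting path X1→Y1 (+1); matched 1.
Augmenting path X2→Y4 (+1); matched 2.
Augmenting path X3→Y2 (+1); matched 3.
Augmenting path X4→Y5 (+1); matched 4.
Augmenting path X5→Y5→X4→Y2→X3→Y3 (+1); matched 5.
No augmenting path remains; maximum matching = 5.
König certificate: {X1, X2, X3, X4, X5} is a vertex cover of size 5 (every listed pair touches it), so no matching can be larger.

5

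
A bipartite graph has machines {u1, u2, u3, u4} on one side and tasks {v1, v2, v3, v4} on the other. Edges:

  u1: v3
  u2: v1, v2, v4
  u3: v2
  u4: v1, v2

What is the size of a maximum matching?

4

Unit-capacity flow: source→left, listed edges, right→sink; max matching = max flow.
Augmenting path u1→v3 (+1); matched 1.
Augmenting path u2→v1 (+1); matched 2.
Augmenting path u3→v2 (+1); matched 3.
Augmenting path u4→v1→u2→v4 (+1); matched 4.
No augmenting path remains; maximum matching = 4.
König certificate: {u1, u2, u3, u4} is a vertex cover of size 4 (every listed pair touches it), so no matching can be larger.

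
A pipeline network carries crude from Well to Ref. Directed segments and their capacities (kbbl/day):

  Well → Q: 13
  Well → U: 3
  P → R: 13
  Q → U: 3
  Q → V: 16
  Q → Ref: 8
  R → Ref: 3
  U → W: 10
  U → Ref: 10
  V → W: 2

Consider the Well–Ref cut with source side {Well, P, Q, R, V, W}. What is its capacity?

Edges leaving {Well, P, Q, R, V, W}: Well→U (3), Q→U (3), Q→Ref (8), R→Ref (3).
Cut capacity = 3 + 3 + 8 + 3 = 17.

17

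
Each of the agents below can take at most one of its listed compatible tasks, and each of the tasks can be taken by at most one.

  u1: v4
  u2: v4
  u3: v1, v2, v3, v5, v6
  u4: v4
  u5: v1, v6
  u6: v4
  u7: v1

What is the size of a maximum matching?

4

Unit-capacity flow: source→left, listed edges, right→sink; max matching = max flow.
Augmenting path u1→v4 (+1); matched 1.
Augmenting path u3→v1 (+1); matched 2.
Augmenting path u5→v6 (+1); matched 3.
Augmenting path u7→v1→u3→v2 (+1); matched 4.
No augmenting path remains; maximum matching = 4.
König certificate: {u3, u5, u7, v4} is a vertex cover of size 4 (every listed pair touches it), so no matching can be larger.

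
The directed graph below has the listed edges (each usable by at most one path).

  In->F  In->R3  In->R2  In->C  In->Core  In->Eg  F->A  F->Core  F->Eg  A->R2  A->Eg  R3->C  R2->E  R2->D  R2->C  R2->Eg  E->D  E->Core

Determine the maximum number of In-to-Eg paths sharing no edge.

3

Assign every edge capacity 1; by Menger, the answer equals the max flow.
Path In→Eg (+1); total 1.
Path In→F→Eg (+1); total 2.
Path In→R2→Eg (+1); total 3.
No residual In→Eg path; max flow = 3.
Certifying cut of size 3: {In→Eg, In→F, In→R2}.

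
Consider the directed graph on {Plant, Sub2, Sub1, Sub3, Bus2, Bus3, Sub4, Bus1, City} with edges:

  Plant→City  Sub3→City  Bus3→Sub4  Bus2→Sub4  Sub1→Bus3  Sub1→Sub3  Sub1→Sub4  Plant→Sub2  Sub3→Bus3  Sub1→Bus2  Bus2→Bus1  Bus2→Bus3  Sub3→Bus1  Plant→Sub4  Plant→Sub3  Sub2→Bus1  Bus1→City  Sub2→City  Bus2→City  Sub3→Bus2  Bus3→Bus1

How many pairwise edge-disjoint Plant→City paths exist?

3

Assign every edge capacity 1; by Menger, the answer equals the max flow.
Path Plant→City (+1); total 1.
Path Plant→Sub2→City (+1); total 2.
Path Plant→Sub3→City (+1); total 3.
No residual Plant→City path; max flow = 3.
Certifying cut of size 3: {Plant→City, Plant→Sub2, Plant→Sub3}.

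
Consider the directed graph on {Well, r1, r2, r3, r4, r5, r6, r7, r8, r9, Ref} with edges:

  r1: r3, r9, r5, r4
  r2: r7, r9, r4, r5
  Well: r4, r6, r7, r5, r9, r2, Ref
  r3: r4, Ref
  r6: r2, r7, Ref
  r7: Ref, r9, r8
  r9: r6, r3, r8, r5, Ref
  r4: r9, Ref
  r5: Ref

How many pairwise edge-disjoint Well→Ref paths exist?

7

Assign every edge capacity 1; by Menger, the answer equals the max flow.
Path Well→Ref (+1); total 1.
Path Well→r4→Ref (+1); total 2.
Path Well→r5→Ref (+1); total 3.
Path Well→r6→Ref (+1); total 4.
Path Well→r7→Ref (+1); total 5.
Path Well→r9→Ref (+1); total 6.
Path Well→r2→r9→r3→Ref (+1); total 7.
No residual Well→Ref path; max flow = 7.
Certifying cut of size 7: {Well→Ref, Well→r2, Well→r4, Well→r5, Well→r6, Well→r7, Well→r9}.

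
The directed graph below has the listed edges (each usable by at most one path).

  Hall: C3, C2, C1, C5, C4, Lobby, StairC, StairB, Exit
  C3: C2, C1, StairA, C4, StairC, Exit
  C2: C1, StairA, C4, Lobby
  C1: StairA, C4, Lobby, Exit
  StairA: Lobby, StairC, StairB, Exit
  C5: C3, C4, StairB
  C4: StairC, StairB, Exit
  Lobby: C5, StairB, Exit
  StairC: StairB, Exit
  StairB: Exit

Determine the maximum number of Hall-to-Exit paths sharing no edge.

Assign every edge capacity 1; by Menger, the answer equals the max flow.
Path Hall→Exit (+1); total 1.
Path Hall→C3→Exit (+1); total 2.
Path Hall→C1→Exit (+1); total 3.
Path Hall→C4→Exit (+1); total 4.
Path Hall→Lobby→Exit (+1); total 5.
Path Hall→StairC→Exit (+1); total 6.
Path Hall→StairB→Exit (+1); total 7.
Path Hall→C2→StairA→Exit (+1); total 8.
No residual Hall→Exit path; max flow = 8.
Certifying cut of size 8: {C1→Exit, C3→Exit, C4→Exit, Hall→Exit, Lobby→Exit, StairA→Exit, StairB→Exit, StairC→Exit}.

8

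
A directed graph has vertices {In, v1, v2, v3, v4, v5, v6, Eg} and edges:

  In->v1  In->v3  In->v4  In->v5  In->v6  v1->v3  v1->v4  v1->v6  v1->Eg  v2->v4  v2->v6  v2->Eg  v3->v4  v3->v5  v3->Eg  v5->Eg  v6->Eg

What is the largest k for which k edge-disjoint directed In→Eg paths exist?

4

Assign every edge capacity 1; by Menger, the answer equals the max flow.
Path In→v1→Eg (+1); total 1.
Path In→v3→Eg (+1); total 2.
Path In→v5→Eg (+1); total 3.
Path In→v6→Eg (+1); total 4.
No residual In→Eg path; max flow = 4.
Certifying cut of size 4: {In→v1, In→v3, In→v5, In→v6}.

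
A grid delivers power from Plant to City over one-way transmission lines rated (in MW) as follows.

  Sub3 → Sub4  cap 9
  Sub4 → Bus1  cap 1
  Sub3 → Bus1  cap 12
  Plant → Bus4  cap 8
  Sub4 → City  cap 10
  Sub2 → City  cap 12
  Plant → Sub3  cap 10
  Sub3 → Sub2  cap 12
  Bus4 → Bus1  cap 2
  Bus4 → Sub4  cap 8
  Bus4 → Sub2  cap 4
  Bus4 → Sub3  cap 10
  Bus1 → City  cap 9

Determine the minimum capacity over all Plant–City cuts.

18

Augment Plant→Bus4→Bus1→City: bottleneck 2, flow now 2.
Augment Plant→Bus4→Sub4→City: bottleneck 6, flow now 8.
Augment Plant→Sub3→Bus1→City: bottleneck 7, flow now 15.
Augment Plant→Sub3→Sub4→City: bottleneck 3, flow now 18.
No augmenting path remains; maximum flow = 18.
By max-flow min-cut, the minimum cut capacity equals the max flow.
In the residual graph, reachable from Plant: {Plant}.
Min-cut edges: Plant→Bus4 (8), Plant→Sub3 (10); capacity 8 + 10 = 18.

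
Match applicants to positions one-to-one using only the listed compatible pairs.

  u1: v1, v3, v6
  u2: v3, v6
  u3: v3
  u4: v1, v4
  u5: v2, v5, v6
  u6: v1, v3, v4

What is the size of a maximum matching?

Unit-capacity flow: source→left, listed edges, right→sink; max matching = max flow.
Augmenting path u1→v1 (+1); matched 1.
Augmenting path u2→v3 (+1); matched 2.
Augmenting path u4→v4 (+1); matched 3.
Augmenting path u5→v2 (+1); matched 4.
Augmenting path u3→v3→u2→v6 (+1); matched 5.
No augmenting path remains; maximum matching = 5.
König certificate: {u5, v1, v3, v4, v6} is a vertex cover of size 5 (every listed pair touches it), so no matching can be larger.

5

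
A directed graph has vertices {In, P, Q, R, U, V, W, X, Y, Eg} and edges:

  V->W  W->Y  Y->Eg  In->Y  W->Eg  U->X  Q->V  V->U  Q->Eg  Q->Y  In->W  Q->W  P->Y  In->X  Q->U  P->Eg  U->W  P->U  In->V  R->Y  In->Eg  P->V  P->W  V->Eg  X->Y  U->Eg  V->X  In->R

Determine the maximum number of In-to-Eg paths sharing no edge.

4

Assign every edge capacity 1; by Menger, the answer equals the max flow.
Path In→Eg (+1); total 1.
Path In→V→Eg (+1); total 2.
Path In→W→Eg (+1); total 3.
Path In→Y→Eg (+1); total 4.
No residual In→Eg path; max flow = 4.
Certifying cut of size 4: {In→Eg, In→V, In→W, Y→Eg}.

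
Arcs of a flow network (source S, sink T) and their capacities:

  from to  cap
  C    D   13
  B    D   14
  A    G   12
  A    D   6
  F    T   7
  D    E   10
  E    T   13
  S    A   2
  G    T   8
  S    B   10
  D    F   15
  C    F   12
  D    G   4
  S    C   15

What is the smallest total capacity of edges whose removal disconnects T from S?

23

Augment S→A→G→T: bottleneck 2, flow now 2.
Augment S→C→F→T: bottleneck 7, flow now 9.
Augment S→B→D→E→T: bottleneck 10, flow now 19.
Augment S→C→D→G→T: bottleneck 4, flow now 23.
No augmenting path remains; maximum flow = 23.
By max-flow min-cut, the minimum cut capacity equals the max flow.
In the residual graph, reachable from S: {S, B, C, D, F}.
Min-cut edges: S→A (2), D→E (10), D→G (4), F→T (7); capacity 2 + 10 + 4 + 7 = 23.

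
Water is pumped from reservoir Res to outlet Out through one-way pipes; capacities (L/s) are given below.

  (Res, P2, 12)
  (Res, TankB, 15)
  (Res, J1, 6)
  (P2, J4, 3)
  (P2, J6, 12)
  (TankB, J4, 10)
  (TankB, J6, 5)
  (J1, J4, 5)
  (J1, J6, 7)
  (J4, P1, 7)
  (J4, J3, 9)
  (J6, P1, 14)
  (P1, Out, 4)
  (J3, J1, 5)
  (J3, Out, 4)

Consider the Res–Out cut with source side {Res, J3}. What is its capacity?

42

Edges leaving {Res, J3}: Res→P2 (12), Res→TankB (15), Res→J1 (6), J3→J1 (5), J3→Out (4).
Cut capacity = 12 + 15 + 6 + 5 + 4 = 42.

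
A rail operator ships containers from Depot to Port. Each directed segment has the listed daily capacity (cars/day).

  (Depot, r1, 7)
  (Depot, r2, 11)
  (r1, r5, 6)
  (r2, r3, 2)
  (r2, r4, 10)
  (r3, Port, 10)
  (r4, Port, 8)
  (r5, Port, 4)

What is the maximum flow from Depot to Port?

14

Augment Depot→r1→r5→Port: bottleneck 4, flow now 4.
Augment Depot→r2→r3→Port: bottleneck 2, flow now 6.
Augment Depot→r2→r4→Port: bottleneck 8, flow now 14.
No augmenting path remains; maximum flow = 14.
In the residual graph, reachable from Depot: {Depot, r1, r2, r4, r5}.
Min-cut edges: r2→r3 (2), r4→Port (8), r5→Port (4); capacity 2 + 8 + 4 = 14.
This cut is saturated, so no flow can exceed 14.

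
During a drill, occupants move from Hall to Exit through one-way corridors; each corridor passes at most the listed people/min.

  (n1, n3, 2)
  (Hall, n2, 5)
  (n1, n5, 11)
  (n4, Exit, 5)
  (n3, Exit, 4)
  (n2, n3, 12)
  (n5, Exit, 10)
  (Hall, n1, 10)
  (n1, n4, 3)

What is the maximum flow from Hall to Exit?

Augment Hall→n1→n3→Exit: bottleneck 2, flow now 2.
Augment Hall→n1→n4→Exit: bottleneck 3, flow now 5.
Augment Hall→n1→n5→Exit: bottleneck 5, flow now 10.
Augment Hall→n2→n3→Exit: bottleneck 2, flow now 12.
Augment Hall→n2→n3→n1→n5→Exit: bottleneck 2, flow now 14. (uses reverse residual edge)
No augmenting path remains; maximum flow = 14.
In the residual graph, reachable from Hall: {Hall, n2, n3}.
Min-cut edges: Hall→n1 (10), n3→Exit (4); capacity 10 + 4 = 14.
This cut is saturated, so no flow can exceed 14.

14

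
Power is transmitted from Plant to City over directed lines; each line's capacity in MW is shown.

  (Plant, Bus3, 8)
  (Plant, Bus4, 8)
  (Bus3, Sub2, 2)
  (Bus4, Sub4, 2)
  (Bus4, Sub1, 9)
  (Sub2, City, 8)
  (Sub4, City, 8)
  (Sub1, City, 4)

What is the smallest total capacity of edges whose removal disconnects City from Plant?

Augment Plant→Bus3→Sub2→City: bottleneck 2, flow now 2.
Augment Plant→Bus4→Sub4→City: bottleneck 2, flow now 4.
Augment Plant→Bus4→Sub1→City: bottleneck 4, flow now 8.
No augmenting path remains; maximum flow = 8.
By max-flow min-cut, the minimum cut capacity equals the max flow.
In the residual graph, reachable from Plant: {Plant, Bus3, Bus4, Sub1}.
Min-cut edges: Bus3→Sub2 (2), Bus4→Sub4 (2), Sub1→City (4); capacity 2 + 2 + 4 = 8.

8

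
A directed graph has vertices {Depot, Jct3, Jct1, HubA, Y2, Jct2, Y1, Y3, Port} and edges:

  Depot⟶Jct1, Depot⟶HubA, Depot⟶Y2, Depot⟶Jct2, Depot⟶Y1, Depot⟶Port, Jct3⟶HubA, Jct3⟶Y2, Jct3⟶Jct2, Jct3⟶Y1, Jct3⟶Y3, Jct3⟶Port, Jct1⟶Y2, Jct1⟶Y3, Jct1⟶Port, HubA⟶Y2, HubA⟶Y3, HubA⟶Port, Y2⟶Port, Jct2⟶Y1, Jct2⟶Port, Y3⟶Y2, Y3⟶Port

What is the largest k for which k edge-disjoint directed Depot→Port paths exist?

5

Assign every edge capacity 1; by Menger, the answer equals the max flow.
Path Depot→Port (+1); total 1.
Path Depot→Jct1→Port (+1); total 2.
Path Depot→HubA→Port (+1); total 3.
Path Depot→Y2→Port (+1); total 4.
Path Depot→Jct2→Port (+1); total 5.
No residual Depot→Port path; max flow = 5.
Certifying cut of size 5: {Depot→HubA, Depot→Jct1, Depot→Jct2, Depot→Port, Depot→Y2}.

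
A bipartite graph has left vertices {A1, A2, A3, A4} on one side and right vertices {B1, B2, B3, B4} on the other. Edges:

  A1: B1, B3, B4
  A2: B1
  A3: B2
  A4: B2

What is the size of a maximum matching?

3

Unit-capacity flow: source→left, listed edges, right→sink; max matching = max flow.
Augmenting path A1→B1 (+1); matched 1.
Augmenting path A3→B2 (+1); matched 2.
Augmenting path A2→B1→A1→B3 (+1); matched 3.
No augmenting path remains; maximum matching = 3.
König certificate: {A1, A2, B2} is a vertex cover of size 3 (every listed pair touches it), so no matching can be larger.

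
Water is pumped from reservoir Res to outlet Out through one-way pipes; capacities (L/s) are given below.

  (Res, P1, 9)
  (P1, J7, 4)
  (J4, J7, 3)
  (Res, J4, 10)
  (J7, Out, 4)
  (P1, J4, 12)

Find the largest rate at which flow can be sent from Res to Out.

4

Augment Res→J4→J7→Out: bottleneck 3, flow now 3.
Augment Res→P1→J7→Out: bottleneck 1, flow now 4.
No augmenting path remains; maximum flow = 4.
In the residual graph, reachable from Res: {Res, J4, P1, J7}.
Min-cut edges: J7→Out (4); capacity 4 = 4.
This cut is saturated, so no flow can exceed 4.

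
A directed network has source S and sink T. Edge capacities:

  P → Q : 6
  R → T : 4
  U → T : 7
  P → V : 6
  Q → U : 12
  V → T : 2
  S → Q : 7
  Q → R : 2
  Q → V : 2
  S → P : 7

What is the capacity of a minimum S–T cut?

11

Augment S→P→V→T: bottleneck 2, flow now 2.
Augment S→Q→R→T: bottleneck 2, flow now 4.
Augment S→Q→U→T: bottleneck 5, flow now 9.
Augment S→P→Q→U→T: bottleneck 2, flow now 11.
No augmenting path remains; maximum flow = 11.
By max-flow min-cut, the minimum cut capacity equals the max flow.
In the residual graph, reachable from S: {S, P, Q, U, V}.
Min-cut edges: Q→R (2), U→T (7), V→T (2); capacity 2 + 7 + 2 = 11.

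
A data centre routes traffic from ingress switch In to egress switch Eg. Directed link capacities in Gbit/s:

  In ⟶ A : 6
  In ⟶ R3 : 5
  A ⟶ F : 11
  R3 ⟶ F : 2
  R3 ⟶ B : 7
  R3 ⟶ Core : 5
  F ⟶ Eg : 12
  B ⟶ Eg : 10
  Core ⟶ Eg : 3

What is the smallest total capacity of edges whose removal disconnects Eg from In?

11

Augment In→A→F→Eg: bottleneck 6, flow now 6.
Augment In→R3→F→Eg: bottleneck 2, flow now 8.
Augment In→R3→B→Eg: bottleneck 3, flow now 11.
No augmenting path remains; maximum flow = 11.
By max-flow min-cut, the minimum cut capacity equals the max flow.
In the residual graph, reachable from In: {In}.
Min-cut edges: In→A (6), In→R3 (5); capacity 6 + 5 = 11.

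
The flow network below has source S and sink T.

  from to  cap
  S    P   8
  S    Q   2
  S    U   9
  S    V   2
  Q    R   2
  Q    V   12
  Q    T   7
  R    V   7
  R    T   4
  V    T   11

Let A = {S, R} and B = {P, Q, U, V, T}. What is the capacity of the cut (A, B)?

32

Edges leaving {S, R}: S→P (8), S→Q (2), S→U (9), S→V (2), R→V (7), R→T (4).
Cut capacity = 8 + 2 + 9 + 2 + 7 + 4 = 32.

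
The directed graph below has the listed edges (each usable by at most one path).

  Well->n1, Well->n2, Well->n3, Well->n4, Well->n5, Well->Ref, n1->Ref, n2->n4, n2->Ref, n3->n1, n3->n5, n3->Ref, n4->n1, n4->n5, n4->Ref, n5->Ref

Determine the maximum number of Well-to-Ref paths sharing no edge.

6

Assign every edge capacity 1; by Menger, the answer equals the max flow.
Path Well→Ref (+1); total 1.
Path Well→n1→Ref (+1); total 2.
Path Well→n2→Ref (+1); total 3.
Path Well→n3→Ref (+1); total 4.
Path Well→n4→Ref (+1); total 5.
Path Well→n5→Ref (+1); total 6.
No residual Well→Ref path; max flow = 6.
Certifying cut of size 6: {Well→Ref, Well→n1, Well→n2, Well→n3, Well→n4, Well→n5}.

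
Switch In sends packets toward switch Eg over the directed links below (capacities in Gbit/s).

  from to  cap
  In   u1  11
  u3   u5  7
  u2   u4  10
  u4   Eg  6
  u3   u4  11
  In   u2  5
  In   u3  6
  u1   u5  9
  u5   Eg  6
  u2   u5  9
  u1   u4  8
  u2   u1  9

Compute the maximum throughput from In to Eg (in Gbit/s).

12

Augment In→u1→u4→Eg: bottleneck 6, flow now 6.
Augment In→u1→u5→Eg: bottleneck 5, flow now 11.
Augment In→u2→u5→Eg: bottleneck 1, flow now 12.
No augmenting path remains; maximum flow = 12.
In the residual graph, reachable from In: {In, u1, u2, u3, u4, u5}.
Min-cut edges: u4→Eg (6), u5→Eg (6); capacity 6 + 6 = 12.
This cut is saturated, so no flow can exceed 12.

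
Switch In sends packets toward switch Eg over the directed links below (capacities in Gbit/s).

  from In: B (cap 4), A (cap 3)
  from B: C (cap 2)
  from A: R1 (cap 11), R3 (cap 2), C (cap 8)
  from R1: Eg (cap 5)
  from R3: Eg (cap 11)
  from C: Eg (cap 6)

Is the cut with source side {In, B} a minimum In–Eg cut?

Yes — it is a minimum cut (capacity 5).

Given cut capacity: 3 + 2 = 5.
Augment In→B→C→Eg: bottleneck 2, flow now 2.
Augment In→A→R1→Eg: bottleneck 3, flow now 5.
No augmenting path remains; maximum flow = 5.
Cut capacity 5 equals the max flow, so it is a minimum cut.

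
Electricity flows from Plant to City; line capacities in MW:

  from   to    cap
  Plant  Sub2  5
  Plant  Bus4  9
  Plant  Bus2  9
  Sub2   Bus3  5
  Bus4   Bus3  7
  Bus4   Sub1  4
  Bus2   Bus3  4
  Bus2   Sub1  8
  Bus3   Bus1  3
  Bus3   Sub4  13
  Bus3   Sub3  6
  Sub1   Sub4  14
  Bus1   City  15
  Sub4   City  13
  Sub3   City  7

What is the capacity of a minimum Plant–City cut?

22

Augment Plant→Sub2→Bus3→Bus1→City: bottleneck 3, flow now 3.
Augment Plant→Sub2→Bus3→Sub4→City: bottleneck 2, flow now 5.
Augment Plant→Bus4→Bus3→Sub4→City: bottleneck 7, flow now 12.
Augment Plant→Bus4→Sub1→Sub4→City: bottleneck 2, flow now 14.
Augment Plant→Bus2→Bus3→Sub4→City: bottleneck 2, flow now 16.
Augment Plant→Bus2→Bus3→Sub3→City: bottleneck 2, flow now 18.
Augment Plant→Bus2→Sub1→Sub4→Bus3→Sub3→City: bottleneck 4, flow now 22. (uses reverse residual edge)
No augmenting path remains; maximum flow = 22.
By max-flow min-cut, the minimum cut capacity equals the max flow.
In the residual graph, reachable from Plant: {Plant, Sub2, Bus4, Bus2, Bus3, Sub1, Sub4}.
Min-cut edges: Bus3→Bus1 (3), Bus3→Sub3 (6), Sub4→City (13); capacity 3 + 6 + 13 = 22.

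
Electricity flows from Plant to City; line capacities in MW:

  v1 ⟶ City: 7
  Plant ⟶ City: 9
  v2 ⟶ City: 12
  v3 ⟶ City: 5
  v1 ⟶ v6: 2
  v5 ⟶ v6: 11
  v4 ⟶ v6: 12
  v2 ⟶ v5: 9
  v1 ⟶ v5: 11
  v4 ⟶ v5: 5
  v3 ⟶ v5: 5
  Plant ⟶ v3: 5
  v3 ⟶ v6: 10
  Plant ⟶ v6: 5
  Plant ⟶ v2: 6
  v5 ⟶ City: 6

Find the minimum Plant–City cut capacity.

20

Augment Plant→City: bottleneck 9, flow now 9.
Augment Plant→v2→City: bottleneck 6, flow now 15.
Augment Plant→v3→City: bottleneck 5, flow now 20.
No augmenting path remains; maximum flow = 20.
By max-flow min-cut, the minimum cut capacity equals the max flow.
In the residual graph, reachable from Plant: {Plant, v6}.
Min-cut edges: Plant→v2 (6), Plant→v3 (5), Plant→City (9); capacity 6 + 5 + 9 = 20.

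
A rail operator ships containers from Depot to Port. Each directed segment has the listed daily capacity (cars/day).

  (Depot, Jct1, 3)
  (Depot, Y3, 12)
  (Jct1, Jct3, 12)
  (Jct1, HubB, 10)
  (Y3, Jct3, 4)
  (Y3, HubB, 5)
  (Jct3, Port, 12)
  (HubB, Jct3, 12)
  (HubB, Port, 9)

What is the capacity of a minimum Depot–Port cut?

12

Augment Depot→Jct1→Jct3→Port: bottleneck 3, flow now 3.
Augment Depot→Y3→Jct3→Port: bottleneck 4, flow now 7.
Augment Depot→Y3→HubB→Port: bottleneck 5, flow now 12.
No augmenting path remains; maximum flow = 12.
By max-flow min-cut, the minimum cut capacity equals the max flow.
In the residual graph, reachable from Depot: {Depot, Y3}.
Min-cut edges: Depot→Jct1 (3), Y3→Jct3 (4), Y3→HubB (5); capacity 3 + 4 + 5 = 12.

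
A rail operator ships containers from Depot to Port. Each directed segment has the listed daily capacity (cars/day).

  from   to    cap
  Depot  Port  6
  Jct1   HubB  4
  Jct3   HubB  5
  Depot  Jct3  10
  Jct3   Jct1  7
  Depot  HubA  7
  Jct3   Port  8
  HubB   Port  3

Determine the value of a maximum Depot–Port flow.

16

Augment Depot→Port: bottleneck 6, flow now 6.
Augment Depot→Jct3→Port: bottleneck 8, flow now 14.
Augment Depot→Jct3→HubB→Port: bottleneck 2, flow now 16.
No augmenting path remains; maximum flow = 16.
In the residual graph, reachable from Depot: {Depot, HubA}.
Min-cut edges: Depot→Jct3 (10), Depot→Port (6); capacity 10 + 6 = 16.
This cut is saturated, so no flow can exceed 16.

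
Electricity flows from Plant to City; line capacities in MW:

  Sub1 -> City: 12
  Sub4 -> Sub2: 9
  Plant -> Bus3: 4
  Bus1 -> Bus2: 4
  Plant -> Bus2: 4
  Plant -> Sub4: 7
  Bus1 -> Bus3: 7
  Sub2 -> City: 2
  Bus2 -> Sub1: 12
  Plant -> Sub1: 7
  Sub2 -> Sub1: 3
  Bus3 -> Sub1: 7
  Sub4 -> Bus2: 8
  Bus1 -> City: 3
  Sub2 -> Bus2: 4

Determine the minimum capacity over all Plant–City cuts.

14

Augment Plant→Sub1→City: bottleneck 7, flow now 7.
Augment Plant→Sub4→Sub2→City: bottleneck 2, flow now 9.
Augment Plant→Bus2→Sub1→City: bottleneck 4, flow now 13.
Augment Plant→Bus3→Sub1→City: bottleneck 1, flow now 14.
No augmenting path remains; maximum flow = 14.
By max-flow min-cut, the minimum cut capacity equals the max flow.
In the residual graph, reachable from Plant: {Plant, Sub4, Sub2, Bus2, Bus3, Sub1}.
Min-cut edges: Sub2→City (2), Sub1→City (12); capacity 2 + 12 = 14.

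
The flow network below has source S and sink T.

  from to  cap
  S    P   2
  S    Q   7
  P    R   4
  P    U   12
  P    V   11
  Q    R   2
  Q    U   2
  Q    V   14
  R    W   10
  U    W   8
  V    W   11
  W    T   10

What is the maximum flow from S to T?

Augment S→P→R→W→T: bottleneck 2, flow now 2.
Augment S→Q→R→W→T: bottleneck 2, flow now 4.
Augment S→Q→U→W→T: bottleneck 2, flow now 6.
Augment S→Q→V→W→T: bottleneck 3, flow now 9.
No augmenting path remains; maximum flow = 9.
In the residual graph, reachable from S: {S}.
Min-cut edges: S→P (2), S→Q (7); capacity 2 + 7 = 9.
This cut is saturated, so no flow can exceed 9.

9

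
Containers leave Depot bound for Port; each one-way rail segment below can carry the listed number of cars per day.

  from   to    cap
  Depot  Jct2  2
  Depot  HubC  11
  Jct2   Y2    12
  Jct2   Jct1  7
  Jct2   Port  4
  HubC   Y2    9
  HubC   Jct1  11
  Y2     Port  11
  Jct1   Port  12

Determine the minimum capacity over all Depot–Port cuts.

Augment Depot→Jct2→Port: bottleneck 2, flow now 2.
Augment Depot→HubC→Y2→Port: bottleneck 9, flow now 11.
Augment Depot→HubC→Jct1→Port: bottleneck 2, flow now 13.
No augmenting path remains; maximum flow = 13.
By max-flow min-cut, the minimum cut capacity equals the max flow.
In the residual graph, reachable from Depot: {Depot}.
Min-cut edges: Depot→Jct2 (2), Depot→HubC (11); capacity 2 + 11 = 13.

13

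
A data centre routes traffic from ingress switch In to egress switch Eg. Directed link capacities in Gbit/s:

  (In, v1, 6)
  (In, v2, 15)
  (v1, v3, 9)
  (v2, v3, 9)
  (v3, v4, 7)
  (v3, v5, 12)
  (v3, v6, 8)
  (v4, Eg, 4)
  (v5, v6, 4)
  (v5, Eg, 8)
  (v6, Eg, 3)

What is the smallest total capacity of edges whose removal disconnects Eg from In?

15

Augment In→v1→v3→v4→Eg: bottleneck 4, flow now 4.
Augment In→v1→v3→v5→Eg: bottleneck 2, flow now 6.
Augment In→v2→v3→v5→Eg: bottleneck 6, flow now 12.
Augment In→v2→v3→v6→Eg: bottleneck 3, flow now 15.
No augmenting path remains; maximum flow = 15.
By max-flow min-cut, the minimum cut capacity equals the max flow.
In the residual graph, reachable from In: {In, v2}.
Min-cut edges: In→v1 (6), v2→v3 (9); capacity 6 + 9 = 15.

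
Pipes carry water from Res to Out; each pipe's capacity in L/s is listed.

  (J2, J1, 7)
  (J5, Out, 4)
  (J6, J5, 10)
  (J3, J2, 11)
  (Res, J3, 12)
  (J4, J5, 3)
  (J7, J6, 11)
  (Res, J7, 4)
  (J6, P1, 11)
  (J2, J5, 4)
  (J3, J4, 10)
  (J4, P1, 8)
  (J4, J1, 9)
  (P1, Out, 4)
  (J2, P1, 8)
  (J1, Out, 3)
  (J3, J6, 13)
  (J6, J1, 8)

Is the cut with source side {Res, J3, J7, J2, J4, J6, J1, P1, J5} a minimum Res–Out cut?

Yes — it is a minimum cut (capacity 11).

Given cut capacity: 3 + 4 + 4 = 11.
Augment Res→J3→J2→J1→Out: bottleneck 3, flow now 3.
Augment Res→J3→J2→P1→Out: bottleneck 4, flow now 7.
Augment Res→J3→J2→J5→Out: bottleneck 4, flow now 11.
No augmenting path remains; maximum flow = 11.
Cut capacity 11 equals the max flow, so it is a minimum cut.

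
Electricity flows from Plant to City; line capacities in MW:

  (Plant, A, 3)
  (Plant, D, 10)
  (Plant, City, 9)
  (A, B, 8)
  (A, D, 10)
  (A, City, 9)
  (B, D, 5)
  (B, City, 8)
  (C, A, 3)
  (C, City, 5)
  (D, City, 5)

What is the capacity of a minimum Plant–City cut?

17

Augment Plant→City: bottleneck 9, flow now 9.
Augment Plant→A→City: bottleneck 3, flow now 12.
Augment Plant→D→City: bottleneck 5, flow now 17.
No augmenting path remains; maximum flow = 17.
By max-flow min-cut, the minimum cut capacity equals the max flow.
In the residual graph, reachable from Plant: {Plant, D}.
Min-cut edges: Plant→A (3), Plant→City (9), D→City (5); capacity 3 + 9 + 5 = 17.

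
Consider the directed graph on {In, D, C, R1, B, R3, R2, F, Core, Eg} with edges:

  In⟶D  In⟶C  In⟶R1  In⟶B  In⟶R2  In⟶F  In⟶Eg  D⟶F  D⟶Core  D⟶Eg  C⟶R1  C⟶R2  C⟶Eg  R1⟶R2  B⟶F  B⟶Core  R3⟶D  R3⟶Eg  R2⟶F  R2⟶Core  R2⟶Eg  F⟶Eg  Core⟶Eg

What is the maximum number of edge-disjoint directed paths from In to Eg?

Assign every edge capacity 1; by Menger, the answer equals the max flow.
Path In→Eg (+1); total 1.
Path In→D→Eg (+1); total 2.
Path In→C→Eg (+1); total 3.
Path In→R2→Eg (+1); total 4.
Path In→F→Eg (+1); total 5.
Path In→B→Core→Eg (+1); total 6.
No residual In→Eg path; max flow = 6.
Certifying cut of size 6: {Core→Eg, F→Eg, In→C, In→D, In→Eg, R2→Eg}.

6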